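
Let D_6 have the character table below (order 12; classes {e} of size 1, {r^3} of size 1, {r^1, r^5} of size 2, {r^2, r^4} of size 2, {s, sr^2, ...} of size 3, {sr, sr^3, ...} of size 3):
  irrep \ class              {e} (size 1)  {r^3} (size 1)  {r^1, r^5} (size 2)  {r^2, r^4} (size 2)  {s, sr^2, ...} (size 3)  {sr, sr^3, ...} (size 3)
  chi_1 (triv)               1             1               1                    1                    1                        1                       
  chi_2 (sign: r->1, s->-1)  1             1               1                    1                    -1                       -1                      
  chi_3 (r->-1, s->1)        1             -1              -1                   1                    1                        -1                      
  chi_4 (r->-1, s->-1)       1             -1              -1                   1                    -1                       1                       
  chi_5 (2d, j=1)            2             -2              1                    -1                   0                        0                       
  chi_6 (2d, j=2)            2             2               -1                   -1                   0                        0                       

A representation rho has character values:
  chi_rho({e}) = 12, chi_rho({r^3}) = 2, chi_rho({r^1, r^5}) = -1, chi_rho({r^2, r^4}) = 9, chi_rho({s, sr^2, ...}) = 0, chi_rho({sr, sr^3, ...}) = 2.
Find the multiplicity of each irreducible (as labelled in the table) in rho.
Multiplicities: chi_1: 3, chi_2: 2, chi_3: 2, chi_4: 3, chi_5: 0, chi_6: 1.

Use <chi_rho, chi> = (1/|G|) sum_C |C| * chi_rho(C) * conj(chi(C)) with |G| = 12 for each irreducible chi in the table:
  <chi_rho, chi_1> = (1/12)[1*(12)*conj(1) + 1*(2)*conj(1) + 2*(-1)*conj(1) + 2*(9)*conj(1) + 3*(0)*conj(1) + 3*(2)*conj(1)]
      = (1/12)[(12) + (2) + (-2) + (18) + (0) + (6)] = 36/12 = 3
  <chi_rho, chi_2> = (1/12)[1*(12)*conj(1) + 1*(2)*conj(1) + 2*(-1)*conj(1) + 2*(9)*conj(1) + 3*(0)*conj(-1) + 3*(2)*conj(-1)]
      = (1/12)[(12) + (2) + (-2) + (18) + (0) + (-6)] = 24/12 = 2
  <chi_rho, chi_3> = (1/12)[1*(12)*conj(1) + 1*(2)*conj(-1) + 2*(-1)*conj(-1) + 2*(9)*conj(1) + 3*(0)*conj(1) + 3*(2)*conj(-1)]
      = (1/12)[(12) + (-2) + (2) + (18) + (0) + (-6)] = 24/12 = 2
  <chi_rho, chi_4> = (1/12)[1*(12)*conj(1) + 1*(2)*conj(-1) + 2*(-1)*conj(-1) + 2*(9)*conj(1) + 3*(0)*conj(-1) + 3*(2)*conj(1)]
      = (1/12)[(12) + (-2) + (2) + (18) + (0) + (6)] = 36/12 = 3
  <chi_rho, chi_5> = (1/12)[1*(12)*conj(2) + 1*(2)*conj(-2) + 2*(-1)*conj(1) + 2*(9)*conj(-1) + 3*(0)*conj(0) + 3*(2)*conj(0)]
      = (1/12)[(24) + (-4) + (-2) + (-18) + (0) + (0)] = 0/12 = 0
  <chi_rho, chi_6> = (1/12)[1*(12)*conj(2) + 1*(2)*conj(2) + 2*(-1)*conj(-1) + 2*(9)*conj(-1) + 3*(0)*conj(0) + 3*(2)*conj(0)]
      = (1/12)[(24) + (4) + (2) + (-18) + (0) + (0)] = 12/12 = 1
Dimension check: dim(rho) = sum (mult * dim) = 3*1 + 2*1 + 2*1 + 3*1 + 0*2 + 1*2 = 12 = chi_rho(e) = 12.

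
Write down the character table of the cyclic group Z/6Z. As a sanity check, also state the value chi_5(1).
Character table of Z/6Z (irreps indexed chi_0,...,chi_5 with chi_k(m) = zeta_6^(k*m), zeta_6 = exp(2*pi*i/6)):
  irrep \ class  {0} (size 1)  {1} (size 1)    {2} (size 1)    {3} (size 1)  {4} (size 1)    {5} (size 1)  
  chi_0          1             1               1               1             1               1             
  chi_1          1             exp(I*pi/3)     exp(2*I*pi/3)   -1            exp(-2*I*pi/3)  exp(-I*pi/3)  
  chi_2          1             exp(2*I*pi/3)   exp(-2*I*pi/3)  1             exp(2*I*pi/3)   exp(-2*I*pi/3)
  chi_3          1             -1              1               -1            1               -1            
  chi_4          1             exp(-2*I*pi/3)  exp(2*I*pi/3)   1             exp(-2*I*pi/3)  exp(2*I*pi/3) 
  chi_5          1             exp(-I*pi/3)    exp(-2*I*pi/3)  -1            exp(2*I*pi/3)   exp(I*pi/3)   

Spot check: chi_5(1) = zeta_6^(5*1) = zeta_6^5 = exp(-I*pi/3).

Explanation: Z/6Z is abelian, so all 6 irreducible complex representations are 1-dimensional. They are given by chi_k(m) = zeta_6^(k*m) for k = 0,...,5. Row orthogonality: sum_m chi_k(m) conj(chi_l(m)) = 6 * [k = l].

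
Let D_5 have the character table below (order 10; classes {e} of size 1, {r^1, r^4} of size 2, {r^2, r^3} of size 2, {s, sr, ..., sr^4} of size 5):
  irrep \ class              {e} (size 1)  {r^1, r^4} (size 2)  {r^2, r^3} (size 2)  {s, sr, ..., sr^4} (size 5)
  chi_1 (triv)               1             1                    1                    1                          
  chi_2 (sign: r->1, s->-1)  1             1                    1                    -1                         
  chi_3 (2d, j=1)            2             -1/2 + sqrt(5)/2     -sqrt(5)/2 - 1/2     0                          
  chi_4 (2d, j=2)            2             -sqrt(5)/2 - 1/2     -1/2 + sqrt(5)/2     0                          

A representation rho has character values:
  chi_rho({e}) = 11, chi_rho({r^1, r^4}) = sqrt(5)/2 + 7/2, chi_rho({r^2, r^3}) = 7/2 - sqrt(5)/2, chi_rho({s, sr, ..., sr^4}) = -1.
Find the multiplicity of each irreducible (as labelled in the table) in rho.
Multiplicities: chi_1: 2, chi_2: 3, chi_3: 2, chi_4: 1.

Why: Use <chi_rho, chi> = (1/|G|) sum_C |C| * chi_rho(C) * conj(chi(C)) with |G| = 10 for each irreducible chi in the table:
  <chi_rho, chi_1> = (1/10)[1*(11)*conj(1) + 2*(sqrt(5)/2 + 7/2)*conj(1) + 2*(7/2 - sqrt(5)/2)*conj(1) + 5*(-1)*conj(1)]
      = (1/10)[(11) + (sqrt(5) + 7) + (7 - sqrt(5)) + (-5)] = 20/10 = 2
  <chi_rho, chi_2> = (1/10)[1*(11)*conj(1) + 2*(sqrt(5)/2 + 7/2)*conj(1) + 2*(7/2 - sqrt(5)/2)*conj(1) + 5*(-1)*conj(-1)]
      = (1/10)[(11) + (sqrt(5) + 7) + (7 - sqrt(5)) + (5)] = 30/10 = 3
  <chi_rho, chi_3> = (1/10)[1*(11)*conj(2) + 2*(sqrt(5)/2 + 7/2)*conj(-1/2 + sqrt(5)/2) + 2*(7/2 - sqrt(5)/2)*conj(-sqrt(5)/2 - 1/2) + 5*(-1)*conj(0)]
      = (1/10)[(22) + (-1 + 3*sqrt(5)) + (-3*sqrt(5) - 1) + (0)] = 20/10 = 2
  <chi_rho, chi_4> = (1/10)[1*(11)*conj(2) + 2*(sqrt(5)/2 + 7/2)*conj(-sqrt(5)/2 - 1/2) + 2*(7/2 - sqrt(5)/2)*conj(-1/2 + sqrt(5)/2) + 5*(-1)*conj(0)]
      = (1/10)[(22) + (-4*sqrt(5) - 6) + (-6 + 4*sqrt(5)) + (0)] = 10/10 = 1
Dimension check: dim(rho) = sum (mult * dim) = 2*1 + 3*1 + 2*2 + 1*2 = 11 = chi_rho(e) = 11.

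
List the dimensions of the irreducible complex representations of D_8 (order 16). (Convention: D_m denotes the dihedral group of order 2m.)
Dimensions: 1, 1, 1, 1, 2, 2, 2

Solution. There are 7 irreducibles (= number of conjugacy classes). Their dimensions d_i satisfy sum d_i^2 = |G| = 16: 1 + 1 + 1 + 1 + 4 + 4 + 4 = 16.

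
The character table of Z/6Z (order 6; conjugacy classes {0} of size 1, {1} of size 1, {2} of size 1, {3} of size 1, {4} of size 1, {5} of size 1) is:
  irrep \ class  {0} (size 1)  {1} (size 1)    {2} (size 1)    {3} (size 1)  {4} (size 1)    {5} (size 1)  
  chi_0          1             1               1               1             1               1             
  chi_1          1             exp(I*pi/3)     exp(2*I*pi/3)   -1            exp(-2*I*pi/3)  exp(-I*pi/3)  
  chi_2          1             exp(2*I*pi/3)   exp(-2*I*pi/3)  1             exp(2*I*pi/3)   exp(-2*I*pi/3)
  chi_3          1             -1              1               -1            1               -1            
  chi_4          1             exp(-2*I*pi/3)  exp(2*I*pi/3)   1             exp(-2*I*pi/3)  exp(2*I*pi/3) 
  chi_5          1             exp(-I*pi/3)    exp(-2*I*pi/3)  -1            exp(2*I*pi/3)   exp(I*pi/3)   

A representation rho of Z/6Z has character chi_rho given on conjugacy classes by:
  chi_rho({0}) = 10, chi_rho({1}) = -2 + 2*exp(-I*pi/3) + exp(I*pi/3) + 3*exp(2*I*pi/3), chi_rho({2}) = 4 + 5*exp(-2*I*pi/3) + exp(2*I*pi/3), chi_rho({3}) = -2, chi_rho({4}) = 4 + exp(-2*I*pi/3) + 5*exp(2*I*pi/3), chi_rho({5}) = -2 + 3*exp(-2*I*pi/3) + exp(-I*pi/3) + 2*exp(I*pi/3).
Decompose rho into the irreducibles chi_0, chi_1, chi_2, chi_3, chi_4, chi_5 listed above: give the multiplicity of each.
Multiplicities: chi_0: 1, chi_1: 1, chi_2: 3, chi_3: 3, chi_4: 0, chi_5: 2.

Proof sketch: Use <chi_rho, chi> = (1/|G|) sum_C |C| * chi_rho(C) * conj(chi(C)) with |G| = 6 for each irreducible chi in the table:
  <chi_rho, chi_0> = (1/6)[1*(10)*conj(1) + 1*(-2 + 2*exp(-I*pi/3) + exp(I*pi/3) + 3*exp(2*I*pi/3))*conj(1) + 1*(4 + 5*exp(-2*I*pi/3) + exp(2*I*pi/3))*conj(1) + 1*(-2)*conj(1) + 1*(4 + exp(-2*I*pi/3) + 5*exp(2*I*pi/3))*conj(1) + 1*(-2 + 3*exp(-2*I*pi/3) + exp(-I*pi/3) + 2*exp(I*pi/3))*conj(1)]
      = (1/6)[(10) + (-2 + 2*exp(-I*pi/3) + exp(I*pi/3) + 3*exp(2*I*pi/3)) + (4 + 5*exp(-2*I*pi/3) + exp(2*I*pi/3)) + (-2) + (4 + exp(-2*I*pi/3) + 5*exp(2*I*pi/3)) + (-2 + 3*exp(-2*I*pi/3) + exp(-I*pi/3) + 2*exp(I*pi/3))] = 6/6 = 1
  <chi_rho, chi_1> = (1/6)[1*(10)*conj(1) + 1*(-2 + 2*exp(-I*pi/3) + exp(I*pi/3) + 3*exp(2*I*pi/3))*conj(exp(I*pi/3)) + 1*(4 + 5*exp(-2*I*pi/3) + exp(2*I*pi/3))*conj(exp(2*I*pi/3)) + 1*(-2)*conj(-1) + 1*(4 + exp(-2*I*pi/3) + 5*exp(2*I*pi/3))*conj(exp(-2*I*pi/3)) + 1*(-2 + 3*exp(-2*I*pi/3) + exp(-I*pi/3) + 2*exp(I*pi/3))*conj(exp(-I*pi/3))]
      = (1/6)[(10) + (1 + 2*exp(-2*I*pi/3) - 2*exp(-I*pi/3) + 3*exp(I*pi/3)) + (1 + 4*exp(-2*I*pi/3) + 5*exp(2*I*pi/3)) + (2) + (1 + 5*exp(-2*I*pi/3) + 4*exp(2*I*pi/3)) + (1 + 3*exp(-I*pi/3) - 2*exp(I*pi/3) + 2*exp(2*I*pi/3))] = 6/6 = 1
  <chi_rho, chi_2> = (1/6)[1*(10)*conj(1) + 1*(-2 + 2*exp(-I*pi/3) + exp(I*pi/3) + 3*exp(2*I*pi/3))*conj(exp(2*I*pi/3)) + 1*(4 + 5*exp(-2*I*pi/3) + exp(2*I*pi/3))*conj(exp(-2*I*pi/3)) + 1*(-2)*conj(1) + 1*(4 + exp(-2*I*pi/3) + 5*exp(2*I*pi/3))*conj(exp(2*I*pi/3)) + 1*(-2 + 3*exp(-2*I*pi/3) + exp(-I*pi/3) + 2*exp(I*pi/3))*conj(exp(-2*I*pi/3))]
      = (1/6)[(10) + (1 + exp(-I*pi/3) - 2*exp(-2*I*pi/3)) + (5 + exp(-2*I*pi/3) + 4*exp(2*I*pi/3)) + (-2) + (5 + 4*exp(-2*I*pi/3) + exp(2*I*pi/3)) + (1 - 2*exp(2*I*pi/3) + exp(I*pi/3))] = 18/6 = 3
  <chi_rho, chi_3> = (1/6)[1*(10)*conj(1) + 1*(-2 + 2*exp(-I*pi/3) + exp(I*pi/3) + 3*exp(2*I*pi/3))*conj(-1) + 1*(4 + 5*exp(-2*I*pi/3) + exp(2*I*pi/3))*conj(1) + 1*(-2)*conj(-1) + 1*(4 + exp(-2*I*pi/3) + 5*exp(2*I*pi/3))*conj(1) + 1*(-2 + 3*exp(-2*I*pi/3) + exp(-I*pi/3) + 2*exp(I*pi/3))*conj(-1)]
      = (1/6)[(10) + (2 - 3*exp(2*I*pi/3) - exp(I*pi/3) - 2*exp(-I*pi/3)) + (4 + 5*exp(-2*I*pi/3) + exp(2*I*pi/3)) + (2) + (4 + exp(-2*I*pi/3) + 5*exp(2*I*pi/3)) + (2 - 2*exp(I*pi/3) - exp(-I*pi/3) - 3*exp(-2*I*pi/3))] = 18/6 = 3
  <chi_rho, chi_4> = (1/6)[1*(10)*conj(1) + 1*(-2 + 2*exp(-I*pi/3) + exp(I*pi/3) + 3*exp(2*I*pi/3))*conj(exp(-2*I*pi/3)) + 1*(4 + 5*exp(-2*I*pi/3) + exp(2*I*pi/3))*conj(exp(2*I*pi/3)) + 1*(-2)*conj(1) + 1*(4 + exp(-2*I*pi/3) + 5*exp(2*I*pi/3))*conj(exp(-2*I*pi/3)) + 1*(-2 + 3*exp(-2*I*pi/3) + exp(-I*pi/3) + 2*exp(I*pi/3))*conj(exp(2*I*pi/3))]
      = (1/6)[(10) + (-1 + 3*exp(-2*I*pi/3) - 2*exp(2*I*pi/3) + 2*exp(I*pi/3)) + (1 + 4*exp(-2*I*pi/3) + 5*exp(2*I*pi/3)) + (-2) + (1 + 5*exp(-2*I*pi/3) + 4*exp(2*I*pi/3)) + (-1 + 2*exp(-I*pi/3) - 2*exp(-2*I*pi/3) + 3*exp(2*I*pi/3))] = 0/6 = 0
  <chi_rho, chi_5> = (1/6)[1*(10)*conj(1) + 1*(-2 + 2*exp(-I*pi/3) + exp(I*pi/3) + 3*exp(2*I*pi/3))*conj(exp(-I*pi/3)) + 1*(4 + 5*exp(-2*I*pi/3) + exp(2*I*pi/3))*conj(exp(-2*I*pi/3)) + 1*(-2)*conj(-1) + 1*(4 + exp(-2*I*pi/3) + 5*exp(2*I*pi/3))*conj(exp(2*I*pi/3)) + 1*(-2 + 3*exp(-2*I*pi/3) + exp(-I*pi/3) + 2*exp(I*pi/3))*conj(exp(I*pi/3))]
      = (1/6)[(10) + (-1 - 2*exp(I*pi/3) + exp(2*I*pi/3)) + (5 + exp(-2*I*pi/3) + 4*exp(2*I*pi/3)) + (2) + (5 + 4*exp(-2*I*pi/3) + exp(2*I*pi/3)) + (-1 + exp(-2*I*pi/3) - 2*exp(-I*pi/3))] = 12/6 = 2
(Exp terms are combined using exp(i*s)*conj(exp(i*t)) = exp(i*(s-t)), and sums of them are collapsed using the identity that for every m > 1 the m distinct m-th roots of unity sum to 0, e.g. 1 + exp(2*I*pi/3) + exp(-2*I*pi/3) = 0.)
Dimension check: dim(rho) = sum (mult * dim) = 1*1 + 1*1 + 3*1 + 3*1 + 0*1 + 2*1 = 10 = chi_rho(e) = 10.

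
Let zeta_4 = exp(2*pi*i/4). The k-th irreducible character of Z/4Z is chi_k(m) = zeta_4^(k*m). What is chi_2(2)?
chi_2(2) = zeta_4^4 = 1

Why: chi_2(2) = zeta_4^(2*2) = zeta_4^4. Since zeta_4^4 = 1, this equals zeta_4^0 = exp(2*pi*i*0/4) = 1.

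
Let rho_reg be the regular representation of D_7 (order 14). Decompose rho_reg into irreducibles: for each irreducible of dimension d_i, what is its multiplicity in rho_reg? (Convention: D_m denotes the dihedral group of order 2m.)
Each irreducible V_i of dimension d_i appears with multiplicity d_i, i.e. rho_reg = (direct sum over all irreducibles V_i) d_i V_i. The irreducible dimensions for D_7 are 1, 1, 2, 2, 2: 2 irreducibles of dimension 1, each with multiplicity 1; 3 irreducibles of dimension 2, each with multiplicity 2. Total dimension 2*1*1 + 3*2*2 = 14 = |G|.

Explanation: General theorem: in the regular representation of a finite group G, each irreducible appears with multiplicity equal to its dimension. Check: dim(rho_reg) = sum d_i^2 = 1 + 1 + 4 + 4 + 4 = 14 = |G|.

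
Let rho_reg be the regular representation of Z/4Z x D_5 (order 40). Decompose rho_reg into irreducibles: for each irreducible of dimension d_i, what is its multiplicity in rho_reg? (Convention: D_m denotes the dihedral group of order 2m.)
Each irreducible V_i of dimension d_i appears with multiplicity d_i, i.e. rho_reg = (direct sum over all irreducibles V_i) d_i V_i. The irreducible dimensions for Z/4Z x D_5 are 1, 1, 1, 1, 1, 1, 1, 1, 2, 2, 2, 2, 2, 2, 2, 2: 8 irreducibles of dimension 1, each with multiplicity 1; 8 irreducibles of dimension 2, each with multiplicity 2. Total dimension 8*1*1 + 8*2*2 = 40 = |G|.

Solution. General theorem: in the regular representation of a finite group G, each irreducible appears with multiplicity equal to its dimension. Check: dim(rho_reg) = sum d_i^2 = 1 + 1 + 1 + 1 + 1 + 1 + 1 + 1 + 4 + 4 + 4 + 4 + 4 + 4 + 4 + 4 = 40 = |G|.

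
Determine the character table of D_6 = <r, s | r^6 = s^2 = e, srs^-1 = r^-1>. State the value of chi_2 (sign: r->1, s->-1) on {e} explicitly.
Conjugacy classes: {e} of size 1, {r^3} of size 1, {r^1, r^5} of size 2, {r^2, r^4} of size 2, {s, sr^2, ...} of size 3, {sr, sr^3, ...} of size 3.
Character table:
  irrep \ class              {e} (size 1)  {r^3} (size 1)  {r^1, r^5} (size 2)  {r^2, r^4} (size 2)  {s, sr^2, ...} (size 3)  {sr, sr^3, ...} (size 3)
  chi_1 (triv)               1             1               1                    1                    1                        1                       
  chi_2 (sign: r->1, s->-1)  1             1               1                    1                    -1                       -1                      
  chi_3 (r->-1, s->1)        1             -1              -1                   1                    1                        -1                      
  chi_4 (r->-1, s->-1)       1             -1              -1                   1                    -1                       1                       
  chi_5 (2d, j=1)            2             -2              1                    -1                   0                        0                       
  chi_6 (2d, j=2)            2             2               -1                   -1                   0                        0                       

Spot check: chi_2 (sign: r->1, s->-1) on {e} = 1.

Argument: D_6 has order 2*6 = 12 with 6 conjugacy classes, hence 6 irreducibles. Sum of squared dims 1 + 1 + 1 + 1 + 4 + 4 = 12 = |G|. Linear characters come from the abelianisation; the 2-dimensional irreps have character r^k -> 2*cos(2*pi*j*k/6), reflections -> 0.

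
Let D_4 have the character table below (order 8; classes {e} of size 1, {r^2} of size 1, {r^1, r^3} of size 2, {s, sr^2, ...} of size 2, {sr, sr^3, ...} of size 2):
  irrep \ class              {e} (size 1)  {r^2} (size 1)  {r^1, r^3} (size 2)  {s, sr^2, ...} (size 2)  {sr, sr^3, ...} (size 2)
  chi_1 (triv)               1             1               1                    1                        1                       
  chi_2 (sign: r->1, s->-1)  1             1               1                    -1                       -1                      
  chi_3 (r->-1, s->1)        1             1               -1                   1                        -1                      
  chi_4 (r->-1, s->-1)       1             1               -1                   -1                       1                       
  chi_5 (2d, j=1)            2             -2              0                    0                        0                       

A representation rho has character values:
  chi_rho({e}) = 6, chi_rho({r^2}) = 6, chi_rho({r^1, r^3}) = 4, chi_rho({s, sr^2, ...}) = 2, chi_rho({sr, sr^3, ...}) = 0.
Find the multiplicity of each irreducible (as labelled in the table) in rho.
Multiplicities: chi_1: 3, chi_2: 2, chi_3: 1, chi_4: 0, chi_5: 0.

Argument: Use <chi_rho, chi> = (1/|G|) sum_C |C| * chi_rho(C) * conj(chi(C)) with |G| = 8 for each irreducible chi in the table:
  <chi_rho, chi_1> = (1/8)[1*(6)*conj(1) + 1*(6)*conj(1) + 2*(4)*conj(1) + 2*(2)*conj(1) + 2*(0)*conj(1)]
      = (1/8)[(6) + (6) + (8) + (4) + (0)] = 24/8 = 3
  <chi_rho, chi_2> = (1/8)[1*(6)*conj(1) + 1*(6)*conj(1) + 2*(4)*conj(1) + 2*(2)*conj(-1) + 2*(0)*conj(-1)]
      = (1/8)[(6) + (6) + (8) + (-4) + (0)] = 16/8 = 2
  <chi_rho, chi_3> = (1/8)[1*(6)*conj(1) + 1*(6)*conj(1) + 2*(4)*conj(-1) + 2*(2)*conj(1) + 2*(0)*conj(-1)]
      = (1/8)[(6) + (6) + (-8) + (4) + (0)] = 8/8 = 1
  <chi_rho, chi_4> = (1/8)[1*(6)*conj(1) + 1*(6)*conj(1) + 2*(4)*conj(-1) + 2*(2)*conj(-1) + 2*(0)*conj(1)]
      = (1/8)[(6) + (6) + (-8) + (-4) + (0)] = 0/8 = 0
  <chi_rho, chi_5> = (1/8)[1*(6)*conj(2) + 1*(6)*conj(-2) + 2*(4)*conj(0) + 2*(2)*conj(0) + 2*(0)*conj(0)]
      = (1/8)[(12) + (-12) + (0) + (0) + (0)] = 0/8 = 0
Dimension check: dim(rho) = sum (mult * dim) = 3*1 + 2*1 + 1*1 + 0*1 + 0*2 = 6 = chi_rho(e) = 6.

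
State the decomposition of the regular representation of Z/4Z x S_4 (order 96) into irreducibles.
Each irreducible V_i of dimension d_i appears with multiplicity d_i, i.e. rho_reg = (direct sum over all irreducibles V_i) d_i V_i. The irreducible dimensions for Z/4Z x S_4 are 1, 1, 1, 1, 1, 1, 1, 1, 2, 2, 2, 2, 3, 3, 3, 3, 3, 3, 3, 3: 8 irreducibles of dimension 1, each with multiplicity 1; 4 irreducibles of dimension 2, each with multiplicity 2; 8 irreducibles of dimension 3, each with multiplicity 3. Total dimension 8*1*1 + 4*2*2 + 8*3*3 = 96 = |G|.

Solution. General theorem: in the regular representation of a finite group G, each irreducible appears with multiplicity equal to its dimension. Check: dim(rho_reg) = sum d_i^2 = 1 + 1 + 1 + 1 + 1 + 1 + 1 + 1 + 4 + 4 + 4 + 4 + 9 + 9 + 9 + 9 + 9 + 9 + 9 + 9 = 96 = |G|.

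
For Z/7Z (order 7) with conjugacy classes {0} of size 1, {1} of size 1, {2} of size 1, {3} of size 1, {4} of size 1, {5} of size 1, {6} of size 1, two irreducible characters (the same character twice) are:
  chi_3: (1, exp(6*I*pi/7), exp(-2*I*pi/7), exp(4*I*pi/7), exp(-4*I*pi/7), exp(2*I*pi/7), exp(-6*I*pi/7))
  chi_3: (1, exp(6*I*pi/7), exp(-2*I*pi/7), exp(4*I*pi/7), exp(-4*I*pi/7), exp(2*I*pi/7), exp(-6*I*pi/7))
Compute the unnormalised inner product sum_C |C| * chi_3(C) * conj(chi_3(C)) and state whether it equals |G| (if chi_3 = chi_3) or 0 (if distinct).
Sum = 7 = |G| = 7; so <chi_3, chi_3> = 1 (norm-1 confirms irreducibility).

Reasoning: Compute term by term over conjugacy classes (|C| * chi_3(C) * conj(chi_3(C))):
  1*(1)*conj(1) + 1*(exp(6*I*pi/7))*conj(exp(6*I*pi/7)) + 1*(exp(-2*I*pi/7))*conj(exp(-2*I*pi/7)) + 1*(exp(4*I*pi/7))*conj(exp(4*I*pi/7)) + 1*(exp(-4*I*pi/7))*conj(exp(-4*I*pi/7)) + 1*(exp(2*I*pi/7))*conj(exp(2*I*pi/7)) + 1*(exp(-6*I*pi/7))*conj(exp(-6*I*pi/7))
  = (1) + (1) + (1) + (1) + (1) + (1) + (1)
  = 7.
(Exp terms are combined using exp(i*s)*conj(exp(i*t)) = exp(i*(s-t)), and sums of them are collapsed using the identity that for every m > 1 the m distinct m-th roots of unity sum to 0, e.g. 1 + exp(2*I*pi/3) + exp(-2*I*pi/3) = 0.)
Dividing by |G| = 7 gives 7/7 = 1, matching the row-orthogonality relation <chi_3, chi_3> = [chi_3 = chi_3].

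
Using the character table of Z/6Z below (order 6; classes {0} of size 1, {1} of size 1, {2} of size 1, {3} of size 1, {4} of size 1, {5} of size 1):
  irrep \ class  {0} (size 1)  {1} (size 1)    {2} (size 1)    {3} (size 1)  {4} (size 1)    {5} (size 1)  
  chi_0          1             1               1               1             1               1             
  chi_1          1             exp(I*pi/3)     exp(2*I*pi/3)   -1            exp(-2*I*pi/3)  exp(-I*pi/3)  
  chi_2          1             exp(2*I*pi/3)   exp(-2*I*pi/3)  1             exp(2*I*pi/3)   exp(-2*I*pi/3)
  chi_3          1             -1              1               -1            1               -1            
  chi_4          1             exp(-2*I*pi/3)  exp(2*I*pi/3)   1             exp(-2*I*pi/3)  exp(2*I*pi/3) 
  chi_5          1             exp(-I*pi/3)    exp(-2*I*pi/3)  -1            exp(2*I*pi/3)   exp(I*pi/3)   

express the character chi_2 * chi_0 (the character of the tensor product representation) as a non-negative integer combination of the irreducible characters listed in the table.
chi_2 tensor chi_0 = chi_2 (all other irreducibles have multiplicity 0).

Derivation: The character of a tensor product is the pointwise product (chi_2 * chi_0)(C) = chi_2(C) * chi_0(C):
  {0}: (1)*(1), {1}: (exp(2*I*pi/3))*(1), {2}: (exp(-2*I*pi/3))*(1), {3}: (1)*(1), {4}: (exp(2*I*pi/3))*(1), {5}: (exp(-2*I*pi/3))*(1)
so (chi_2 * chi_0) takes values
  {0} -> 1, {1} -> exp(2*I*pi/3), {2} -> exp(-2*I*pi/3), {3} -> 1, {4} -> exp(2*I*pi/3), {5} -> exp(-2*I*pi/3).
Now take the inner product of this character with each irreducible chi from the table, <chi_2*chi_0, chi> = (1/6) sum_C |C| (chi_2*chi_0)(C) conj(chi(C)):
  <chi_2*chi_0, chi_0> = (1/6)[1*(1)*conj(1) + 1*(exp(2*I*pi/3))*conj(1) + 1*(exp(-2*I*pi/3))*conj(1) + 1*(1)*conj(1) + 1*(exp(2*I*pi/3))*conj(1) + 1*(exp(-2*I*pi/3))*conj(1)]
      = (1/6)[(1) + (exp(2*I*pi/3)) + (exp(-2*I*pi/3)) + (1) + (exp(2*I*pi/3)) + (exp(-2*I*pi/3))] = 0/6 = 0
  <chi_2*chi_0, chi_1> = (1/6)[1*(1)*conj(1) + 1*(exp(2*I*pi/3))*conj(exp(I*pi/3)) + 1*(exp(-2*I*pi/3))*conj(exp(2*I*pi/3)) + 1*(1)*conj(-1) + 1*(exp(2*I*pi/3))*conj(exp(-2*I*pi/3)) + 1*(exp(-2*I*pi/3))*conj(exp(-I*pi/3))]
      = (1/6)[(1) + (exp(I*pi/3)) + (exp(2*I*pi/3)) + (-1) + (exp(-2*I*pi/3)) + (exp(-I*pi/3))] = 0/6 = 0
  <chi_2*chi_0, chi_2> = (1/6)[1*(1)*conj(1) + 1*(exp(2*I*pi/3))*conj(exp(2*I*pi/3)) + 1*(exp(-2*I*pi/3))*conj(exp(-2*I*pi/3)) + 1*(1)*conj(1) + 1*(exp(2*I*pi/3))*conj(exp(2*I*pi/3)) + 1*(exp(-2*I*pi/3))*conj(exp(-2*I*pi/3))]
      = (1/6)[(1) + (1) + (1) + (1) + (1) + (1)] = 6/6 = 1
  <chi_2*chi_0, chi_3> = (1/6)[1*(1)*conj(1) + 1*(exp(2*I*pi/3))*conj(-1) + 1*(exp(-2*I*pi/3))*conj(1) + 1*(1)*conj(-1) + 1*(exp(2*I*pi/3))*conj(1) + 1*(exp(-2*I*pi/3))*conj(-1)]
      = (1/6)[(1) + (-exp(2*I*pi/3)) + (exp(-2*I*pi/3)) + (-1) + (exp(2*I*pi/3)) + (-exp(-2*I*pi/3))] = 0/6 = 0
  <chi_2*chi_0, chi_4> = (1/6)[1*(1)*conj(1) + 1*(exp(2*I*pi/3))*conj(exp(-2*I*pi/3)) + 1*(exp(-2*I*pi/3))*conj(exp(2*I*pi/3)) + 1*(1)*conj(1) + 1*(exp(2*I*pi/3))*conj(exp(-2*I*pi/3)) + 1*(exp(-2*I*pi/3))*conj(exp(2*I*pi/3))]
      = (1/6)[(1) + (exp(-2*I*pi/3)) + (exp(2*I*pi/3)) + (1) + (exp(-2*I*pi/3)) + (exp(2*I*pi/3))] = 0/6 = 0
  <chi_2*chi_0, chi_5> = (1/6)[1*(1)*conj(1) + 1*(exp(2*I*pi/3))*conj(exp(-I*pi/3)) + 1*(exp(-2*I*pi/3))*conj(exp(-2*I*pi/3)) + 1*(1)*conj(-1) + 1*(exp(2*I*pi/3))*conj(exp(2*I*pi/3)) + 1*(exp(-2*I*pi/3))*conj(exp(I*pi/3))]
      = (1/6)[(1) + (-1) + (1) + (-1) + (1) + (-1)] = 0/6 = 0
(Exp terms are combined using exp(i*s)*conj(exp(i*t)) = exp(i*(s-t)), and sums of them are collapsed using the identity that for every m > 1 the m distinct m-th roots of unity sum to 0, e.g. 1 + exp(2*I*pi/3) + exp(-2*I*pi/3) = 0.)
Hence the multiplicities are chi_2: 1. Dimension check: dim(chi_2)*dim(chi_0) = 1*1 = 1 and sum (mult * dim) = 1*1 = 1.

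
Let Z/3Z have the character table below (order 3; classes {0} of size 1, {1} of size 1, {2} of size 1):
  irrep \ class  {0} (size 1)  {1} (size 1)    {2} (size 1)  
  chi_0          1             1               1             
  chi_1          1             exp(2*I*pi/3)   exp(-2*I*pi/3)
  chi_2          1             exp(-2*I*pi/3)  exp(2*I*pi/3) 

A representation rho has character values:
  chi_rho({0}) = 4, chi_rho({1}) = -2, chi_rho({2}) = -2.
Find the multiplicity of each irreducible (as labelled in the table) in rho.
Multiplicities: chi_0: 0, chi_1: 2, chi_2: 2.

Details: Use <chi_rho, chi> = (1/|G|) sum_C |C| * chi_rho(C) * conj(chi(C)) with |G| = 3 for each irreducible chi in the table:
  <chi_rho, chi_0> = (1/3)[1*(4)*conj(1) + 1*(-2)*conj(1) + 1*(-2)*conj(1)]
      = (1/3)[(4) + (-2) + (-2)] = 0/3 = 0
  <chi_rho, chi_1> = (1/3)[1*(4)*conj(1) + 1*(-2)*conj(exp(2*I*pi/3)) + 1*(-2)*conj(exp(-2*I*pi/3))]
      = (1/3)[(4) + (2 + 2*exp(2*I*pi/3)) + (2 + 2*exp(-2*I*pi/3))] = 6/3 = 2
  <chi_rho, chi_2> = (1/3)[1*(4)*conj(1) + 1*(-2)*conj(exp(-2*I*pi/3)) + 1*(-2)*conj(exp(2*I*pi/3))]
      = (1/3)[(4) + (2 + 2*exp(-2*I*pi/3)) + (2 + 2*exp(2*I*pi/3))] = 6/3 = 2
(Exp terms are combined using exp(i*s)*conj(exp(i*t)) = exp(i*(s-t)), and sums of them are collapsed using the identity that for every m > 1 the m distinct m-th roots of unity sum to 0, e.g. 1 + exp(2*I*pi/3) + exp(-2*I*pi/3) = 0.)
Dimension check: dim(rho) = sum (mult * dim) = 0*1 + 2*1 + 2*1 = 4 = chi_rho(e) = 4.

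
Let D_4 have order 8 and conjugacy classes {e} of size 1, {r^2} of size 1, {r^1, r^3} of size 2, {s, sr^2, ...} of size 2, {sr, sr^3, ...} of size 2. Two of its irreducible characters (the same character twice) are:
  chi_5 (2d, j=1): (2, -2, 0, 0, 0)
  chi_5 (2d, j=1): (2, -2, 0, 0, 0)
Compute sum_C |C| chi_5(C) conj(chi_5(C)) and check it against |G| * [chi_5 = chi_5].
Sum = 8 = |G| = 8; so <chi_5, chi_5> = 1 (norm-1 confirms irreducibility).

Reasoning: Compute term by term over conjugacy classes (|C| * chi_5(C) * conj(chi_5(C))):
  1*(2)*conj(2) + 1*(-2)*conj(-2) + 2*(0)*conj(0) + 2*(0)*conj(0) + 2*(0)*conj(0)
  = (4) + (4) + (0) + (0) + (0)
  = 8.
Dividing by |G| = 8 gives 8/8 = 1, matching the row-orthogonality relation <chi_5, chi_5> = [chi_5 = chi_5].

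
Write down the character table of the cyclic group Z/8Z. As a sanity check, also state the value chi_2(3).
Character table of Z/8Z (irreps indexed chi_0,...,chi_7 with chi_k(m) = zeta_8^(k*m), zeta_8 = exp(2*pi*i/8)):
  irrep \ class  {0} (size 1)  {1} (size 1)    {2} (size 1)  {3} (size 1)    {4} (size 1)  {5} (size 1)    {6} (size 1)  {7} (size 1)  
  chi_0          1             1               1             1               1             1               1             1             
  chi_1          1             exp(I*pi/4)     I             exp(3*I*pi/4)   -1            exp(-3*I*pi/4)  -I            exp(-I*pi/4)  
  chi_2          1             I               -1            -I              1             I               -1            -I            
  chi_3          1             exp(3*I*pi/4)   -I            exp(I*pi/4)     -1            exp(-I*pi/4)    I             exp(-3*I*pi/4)
  chi_4          1             -1              1             -1              1             -1              1             -1            
  chi_5          1             exp(-3*I*pi/4)  I             exp(-I*pi/4)    -1            exp(I*pi/4)     -I            exp(3*I*pi/4) 
  chi_6          1             -I              -1            I               1             -I              -1            I             
  chi_7          1             exp(-I*pi/4)    -I            exp(-3*I*pi/4)  -1            exp(3*I*pi/4)   I             exp(I*pi/4)   

Spot check: chi_2(3) = zeta_8^(2*3) = zeta_8^6 = -I.

Why: Z/8Z is abelian, so all 8 irreducible complex representations are 1-dimensional. They are given by chi_k(m) = zeta_8^(k*m) for k = 0,...,7. Row orthogonality: sum_m chi_k(m) conj(chi_l(m)) = 8 * [k = l].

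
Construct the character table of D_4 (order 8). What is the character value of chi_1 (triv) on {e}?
Conjugacy classes: {e} of size 1, {r^2} of size 1, {r^1, r^3} of size 2, {s, sr^2, ...} of size 2, {sr, sr^3, ...} of size 2.
Character table:
  irrep \ class              {e} (size 1)  {r^2} (size 1)  {r^1, r^3} (size 2)  {s, sr^2, ...} (size 2)  {sr, sr^3, ...} (size 2)
  chi_1 (triv)               1             1               1                    1                        1                       
  chi_2 (sign: r->1, s->-1)  1             1               1                    -1                       -1                      
  chi_3 (r->-1, s->1)        1             1               -1                   1                        -1                      
  chi_4 (r->-1, s->-1)       1             1               -1                   -1                       1                       
  chi_5 (2d, j=1)            2             -2              0                    0                        0                       

Spot check: chi_1 (triv) on {e} = 1.

Explanation: D_4 has order 2*4 = 8 with 5 conjugacy classes, hence 5 irreducibles. Sum of squared dims 1 + 1 + 1 + 1 + 4 = 8 = |G|. Linear characters come from the abelianisation; the 2-dimensional irreps have character r^k -> 2*cos(2*pi*j*k/4), reflections -> 0.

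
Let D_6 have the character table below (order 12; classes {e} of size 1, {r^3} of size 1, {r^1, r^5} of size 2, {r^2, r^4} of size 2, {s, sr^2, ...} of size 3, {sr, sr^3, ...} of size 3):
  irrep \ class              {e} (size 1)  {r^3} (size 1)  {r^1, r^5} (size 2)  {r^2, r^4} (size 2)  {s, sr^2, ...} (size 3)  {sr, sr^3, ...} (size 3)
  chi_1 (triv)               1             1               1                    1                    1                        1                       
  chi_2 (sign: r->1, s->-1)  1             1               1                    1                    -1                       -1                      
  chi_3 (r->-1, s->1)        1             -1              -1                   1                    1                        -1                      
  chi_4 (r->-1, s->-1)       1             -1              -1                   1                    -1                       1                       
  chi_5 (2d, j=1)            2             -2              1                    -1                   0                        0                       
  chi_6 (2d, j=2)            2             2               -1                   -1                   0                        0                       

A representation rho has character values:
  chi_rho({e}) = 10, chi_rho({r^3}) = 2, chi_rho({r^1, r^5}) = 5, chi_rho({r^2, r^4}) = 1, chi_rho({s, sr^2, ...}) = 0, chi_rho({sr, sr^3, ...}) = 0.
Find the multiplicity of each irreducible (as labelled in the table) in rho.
Multiplicities: chi_1: 2, chi_2: 2, chi_3: 0, chi_4: 0, chi_5: 2, chi_6: 1.

Reasoning: Use <chi_rho, chi> = (1/|G|) sum_C |C| * chi_rho(C) * conj(chi(C)) with |G| = 12 for each irreducible chi in the table:
  <chi_rho, chi_1> = (1/12)[1*(10)*conj(1) + 1*(2)*conj(1) + 2*(5)*conj(1) + 2*(1)*conj(1) + 3*(0)*conj(1) + 3*(0)*conj(1)]
      = (1/12)[(10) + (2) + (10) + (2) + (0) + (0)] = 24/12 = 2
  <chi_rho, chi_2> = (1/12)[1*(10)*conj(1) + 1*(2)*conj(1) + 2*(5)*conj(1) + 2*(1)*conj(1) + 3*(0)*conj(-1) + 3*(0)*conj(-1)]
      = (1/12)[(10) + (2) + (10) + (2) + (0) + (0)] = 24/12 = 2
  <chi_rho, chi_3> = (1/12)[1*(10)*conj(1) + 1*(2)*conj(-1) + 2*(5)*conj(-1) + 2*(1)*conj(1) + 3*(0)*conj(1) + 3*(0)*conj(-1)]
      = (1/12)[(10) + (-2) + (-10) + (2) + (0) + (0)] = 0/12 = 0
  <chi_rho, chi_4> = (1/12)[1*(10)*conj(1) + 1*(2)*conj(-1) + 2*(5)*conj(-1) + 2*(1)*conj(1) + 3*(0)*conj(-1) + 3*(0)*conj(1)]
      = (1/12)[(10) + (-2) + (-10) + (2) + (0) + (0)] = 0/12 = 0
  <chi_rho, chi_5> = (1/12)[1*(10)*conj(2) + 1*(2)*conj(-2) + 2*(5)*conj(1) + 2*(1)*conj(-1) + 3*(0)*conj(0) + 3*(0)*conj(0)]
      = (1/12)[(20) + (-4) + (10) + (-2) + (0) + (0)] = 24/12 = 2
  <chi_rho, chi_6> = (1/12)[1*(10)*conj(2) + 1*(2)*conj(2) + 2*(5)*conj(-1) + 2*(1)*conj(-1) + 3*(0)*conj(0) + 3*(0)*conj(0)]
      = (1/12)[(20) + (4) + (-10) + (-2) + (0) + (0)] = 12/12 = 1
Dimension check: dim(rho) = sum (mult * dim) = 2*1 + 2*1 + 0*1 + 0*1 + 2*2 + 1*2 = 10 = chi_rho(e) = 10.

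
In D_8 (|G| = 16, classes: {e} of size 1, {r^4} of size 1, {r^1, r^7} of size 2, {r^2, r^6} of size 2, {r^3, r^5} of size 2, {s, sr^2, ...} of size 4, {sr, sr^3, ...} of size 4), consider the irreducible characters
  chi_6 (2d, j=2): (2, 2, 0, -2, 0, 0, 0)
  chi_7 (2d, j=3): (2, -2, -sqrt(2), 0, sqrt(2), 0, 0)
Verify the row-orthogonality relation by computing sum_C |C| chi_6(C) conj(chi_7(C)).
Sum = 0; so <chi_6, chi_7> = 0 (distinct irreducibles are orthogonal).

Justification: Compute term by term over conjugacy classes (|C| * chi_6(C) * conj(chi_7(C))):
  1*(2)*conj(2) + 1*(2)*conj(-2) + 2*(0)*conj(-sqrt(2)) + 2*(-2)*conj(0) + 2*(0)*conj(sqrt(2)) + 4*(0)*conj(0) + 4*(0)*conj(0)
  = (4) + (-4) + (0) + (0) + (0) + (0) + (0)
  = 0.
Dividing by |G| = 16 gives 0/16 = 0, matching the row-orthogonality relation <chi_6, chi_7> = [chi_6 = chi_7].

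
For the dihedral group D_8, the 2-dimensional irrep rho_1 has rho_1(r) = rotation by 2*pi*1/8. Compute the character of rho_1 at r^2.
chi_{rho_1}(r^2) = 2*cos(2*pi*1*2/8) = 0

Proof sketch: rho_1(r^2) is rotation by angle 2*pi*1*2/8, whose trace is 2*cos(2*pi*1*2/8) = 0.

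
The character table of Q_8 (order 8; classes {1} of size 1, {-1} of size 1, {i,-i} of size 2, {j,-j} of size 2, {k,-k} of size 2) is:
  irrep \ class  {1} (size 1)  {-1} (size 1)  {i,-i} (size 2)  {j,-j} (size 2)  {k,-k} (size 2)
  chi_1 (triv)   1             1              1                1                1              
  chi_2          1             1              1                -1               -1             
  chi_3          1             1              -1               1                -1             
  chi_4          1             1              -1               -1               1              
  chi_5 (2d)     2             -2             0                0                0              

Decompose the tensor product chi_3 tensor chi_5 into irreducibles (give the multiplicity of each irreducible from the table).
chi_3 tensor chi_5 = chi_5 (all other irreducibles have multiplicity 0).

Solution. The character of a tensor product is the pointwise product (chi_3 * chi_5)(C) = chi_3(C) * chi_5(C):
  {1}: (1)*(2), {-1}: (1)*(-2), {i,-i}: (-1)*(0), {j,-j}: (1)*(0), {k,-k}: (-1)*(0)
so (chi_3 * chi_5) takes values
  {1} -> 2, {-1} -> -2, {i,-i} -> 0, {j,-j} -> 0, {k,-k} -> 0.
Now take the inner product of this character with each irreducible chi from the table, <chi_3*chi_5, chi> = (1/8) sum_C |C| (chi_3*chi_5)(C) conj(chi(C)):
  <chi_3*chi_5, chi_1> = (1/8)[1*(2)*conj(1) + 1*(-2)*conj(1) + 2*(0)*conj(1) + 2*(0)*conj(1) + 2*(0)*conj(1)]
      = (1/8)[(2) + (-2) + (0) + (0) + (0)] = 0/8 = 0
  <chi_3*chi_5, chi_2> = (1/8)[1*(2)*conj(1) + 1*(-2)*conj(1) + 2*(0)*conj(1) + 2*(0)*conj(-1) + 2*(0)*conj(-1)]
      = (1/8)[(2) + (-2) + (0) + (0) + (0)] = 0/8 = 0
  <chi_3*chi_5, chi_3> = (1/8)[1*(2)*conj(1) + 1*(-2)*conj(1) + 2*(0)*conj(-1) + 2*(0)*conj(1) + 2*(0)*conj(-1)]
      = (1/8)[(2) + (-2) + (0) + (0) + (0)] = 0/8 = 0
  <chi_3*chi_5, chi_4> = (1/8)[1*(2)*conj(1) + 1*(-2)*conj(1) + 2*(0)*conj(-1) + 2*(0)*conj(-1) + 2*(0)*conj(1)]
      = (1/8)[(2) + (-2) + (0) + (0) + (0)] = 0/8 = 0
  <chi_3*chi_5, chi_5> = (1/8)[1*(2)*conj(2) + 1*(-2)*conj(-2) + 2*(0)*conj(0) + 2*(0)*conj(0) + 2*(0)*conj(0)]
      = (1/8)[(4) + (4) + (0) + (0) + (0)] = 8/8 = 1
Hence the multiplicities are chi_5: 1. Dimension check: dim(chi_3)*dim(chi_5) = 1*2 = 2 and sum (mult * dim) = 1*2 = 2.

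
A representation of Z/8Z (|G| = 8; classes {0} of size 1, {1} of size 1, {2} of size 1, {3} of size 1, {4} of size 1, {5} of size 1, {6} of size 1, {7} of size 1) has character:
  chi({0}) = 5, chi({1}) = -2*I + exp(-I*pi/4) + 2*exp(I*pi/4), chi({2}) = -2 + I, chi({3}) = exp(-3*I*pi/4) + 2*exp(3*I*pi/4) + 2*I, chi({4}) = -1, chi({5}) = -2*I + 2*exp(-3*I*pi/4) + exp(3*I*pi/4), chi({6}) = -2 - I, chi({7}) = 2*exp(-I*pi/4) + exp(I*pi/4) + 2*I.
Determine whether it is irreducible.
Not irreducible (reducible): <chi, chi> = 9 > 1.

Argument: <chi, chi> = (1/|G|) sum_C |C| * |chi(C)|^2 = (1/8)[1*|5|^2 + 1*|-2*I + exp(-I*pi/4) + 2*exp(I*pi/4)|^2 + 1*|-2 + I|^2 + 1*|exp(-3*I*pi/4) + 2*exp(3*I*pi/4) + 2*I|^2 + 1*|-1|^2 + 1*|-2*I + 2*exp(-3*I*pi/4) + exp(3*I*pi/4)|^2 + 1*|-2 - I|^2 + 1*|2*exp(-I*pi/4) + exp(I*pi/4) + 2*I|^2]
  = (1/8)[(25) + (9 - 2*exp(I*pi/4) + 2*exp(3*I*pi/4)) + (5) + (9 + 2*exp(-I*pi/4) - 2*exp(-3*I*pi/4)) + (1) + (9 + 2*exp(-I*pi/4) - 2*exp(-3*I*pi/4)) + (5) + (9 - 2*exp(I*pi/4) + 2*exp(3*I*pi/4))] = 72/8 = 9.
(Exp terms are combined using exp(i*s)*conj(exp(i*t)) = exp(i*(s-t)), and sums of them are collapsed using the identity that for every m > 1 the m distinct m-th roots of unity sum to 0, e.g. 1 + exp(2*I*pi/3) + exp(-2*I*pi/3) = 0.)
A character is irreducible iff <chi, chi> = 1, so this representation is reducible.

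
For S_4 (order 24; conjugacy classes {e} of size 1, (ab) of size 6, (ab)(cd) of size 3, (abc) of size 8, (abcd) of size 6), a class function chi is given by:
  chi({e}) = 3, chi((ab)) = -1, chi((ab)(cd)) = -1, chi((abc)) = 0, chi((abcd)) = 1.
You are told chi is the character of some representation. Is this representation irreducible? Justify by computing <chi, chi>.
Irreducible: <chi, chi> = 1.

<chi, chi> = (1/|G|) sum_C |C| * |chi(C)|^2 = (1/24)[1*|3|^2 + 6*|-1|^2 + 3*|-1|^2 + 8*|0|^2 + 6*|1|^2]
  = (1/24)[(9) + (6) + (3) + (0) + (6)] = 24/24 = 1.
A character is irreducible iff <chi, chi> = 1, so this representation is irreducible.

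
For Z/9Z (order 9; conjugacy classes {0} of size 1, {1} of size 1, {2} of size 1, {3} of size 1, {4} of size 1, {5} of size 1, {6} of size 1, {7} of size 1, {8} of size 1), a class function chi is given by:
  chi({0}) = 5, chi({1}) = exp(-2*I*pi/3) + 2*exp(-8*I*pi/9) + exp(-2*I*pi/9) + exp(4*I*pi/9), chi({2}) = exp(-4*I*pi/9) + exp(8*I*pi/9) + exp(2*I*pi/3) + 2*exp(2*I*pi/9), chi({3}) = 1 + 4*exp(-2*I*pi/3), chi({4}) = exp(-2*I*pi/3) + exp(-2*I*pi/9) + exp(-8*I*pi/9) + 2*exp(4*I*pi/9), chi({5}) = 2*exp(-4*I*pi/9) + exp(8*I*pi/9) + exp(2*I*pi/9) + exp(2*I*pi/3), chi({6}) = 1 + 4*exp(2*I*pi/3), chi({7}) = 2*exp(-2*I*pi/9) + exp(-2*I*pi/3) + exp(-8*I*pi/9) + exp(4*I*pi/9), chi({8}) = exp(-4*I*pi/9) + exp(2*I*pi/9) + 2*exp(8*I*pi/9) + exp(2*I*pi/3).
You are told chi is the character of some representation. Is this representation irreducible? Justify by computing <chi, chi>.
Not irreducible (reducible): <chi, chi> = 7 > 1.

Reasoning: <chi, chi> = (1/|G|) sum_C |C| * |chi(C)|^2 = (1/9)[1*|5|^2 + 1*|exp(-2*I*pi/3) + 2*exp(-8*I*pi/9) + exp(-2*I*pi/9) + exp(4*I*pi/9)|^2 + 1*|exp(-4*I*pi/9) + exp(8*I*pi/9) + exp(2*I*pi/3) + 2*exp(2*I*pi/9)|^2 + 1*|1 + 4*exp(-2*I*pi/3)|^2 + 1*|exp(-2*I*pi/3) + exp(-2*I*pi/9) + exp(-8*I*pi/9) + 2*exp(4*I*pi/9)|^2 + 1*|2*exp(-4*I*pi/9) + exp(8*I*pi/9) + exp(2*I*pi/9) + exp(2*I*pi/3)|^2 + 1*|1 + 4*exp(2*I*pi/3)|^2 + 1*|2*exp(-2*I*pi/9) + exp(-2*I*pi/3) + exp(-8*I*pi/9) + exp(4*I*pi/9)|^2 + 1*|exp(-4*I*pi/9) + exp(2*I*pi/9) + 2*exp(8*I*pi/9) + exp(2*I*pi/3)|^2]
  = (1/9)[(25) + (7 + 5*exp(-2*I*pi/3) + 2*exp(-2*I*pi/9) + exp(-4*I*pi/9) + exp(-8*I*pi/9) + exp(8*I*pi/9) + exp(4*I*pi/9) + 2*exp(2*I*pi/9) + 5*exp(2*I*pi/3)) + (7 + 5*exp(-2*I*pi/3) + 2*exp(-4*I*pi/9) + exp(-2*I*pi/9) + exp(-8*I*pi/9) + exp(8*I*pi/9) + exp(2*I*pi/9) + 2*exp(4*I*pi/9) + 5*exp(2*I*pi/3)) + (13) + (7 + 5*exp(-2*I*pi/3) + exp(-4*I*pi/9) + 2*exp(-8*I*pi/9) + exp(-2*I*pi/9) + exp(2*I*pi/9) + 2*exp(8*I*pi/9) + exp(4*I*pi/9) + 5*exp(2*I*pi/3)) + (7 + 5*exp(-2*I*pi/3) + exp(-4*I*pi/9) + 2*exp(-8*I*pi/9) + exp(-2*I*pi/9) + exp(2*I*pi/9) + 2*exp(8*I*pi/9) + exp(4*I*pi/9) + 5*exp(2*I*pi/3)) + (13) + (7 + 5*exp(-2*I*pi/3) + 2*exp(-4*I*pi/9) + exp(-2*I*pi/9) + exp(-8*I*pi/9) + exp(8*I*pi/9) + exp(2*I*pi/9) + 2*exp(4*I*pi/9) + 5*exp(2*I*pi/3)) + (7 + 5*exp(-2*I*pi/3) + 2*exp(-2*I*pi/9) + exp(-4*I*pi/9) + exp(-8*I*pi/9) + exp(8*I*pi/9) + exp(4*I*pi/9) + 2*exp(2*I*pi/9) + 5*exp(2*I*pi/3))] = 63/9 = 7.
(Exp terms are combined using exp(i*s)*conj(exp(i*t)) = exp(i*(s-t)), and sums of them are collapsed using the identity that for every m > 1 the m distinct m-th roots of unity sum to 0, e.g. 1 + exp(2*I*pi/3) + exp(-2*I*pi/3) = 0.)
A character is irreducible iff <chi, chi> = 1, so this representation is reducible.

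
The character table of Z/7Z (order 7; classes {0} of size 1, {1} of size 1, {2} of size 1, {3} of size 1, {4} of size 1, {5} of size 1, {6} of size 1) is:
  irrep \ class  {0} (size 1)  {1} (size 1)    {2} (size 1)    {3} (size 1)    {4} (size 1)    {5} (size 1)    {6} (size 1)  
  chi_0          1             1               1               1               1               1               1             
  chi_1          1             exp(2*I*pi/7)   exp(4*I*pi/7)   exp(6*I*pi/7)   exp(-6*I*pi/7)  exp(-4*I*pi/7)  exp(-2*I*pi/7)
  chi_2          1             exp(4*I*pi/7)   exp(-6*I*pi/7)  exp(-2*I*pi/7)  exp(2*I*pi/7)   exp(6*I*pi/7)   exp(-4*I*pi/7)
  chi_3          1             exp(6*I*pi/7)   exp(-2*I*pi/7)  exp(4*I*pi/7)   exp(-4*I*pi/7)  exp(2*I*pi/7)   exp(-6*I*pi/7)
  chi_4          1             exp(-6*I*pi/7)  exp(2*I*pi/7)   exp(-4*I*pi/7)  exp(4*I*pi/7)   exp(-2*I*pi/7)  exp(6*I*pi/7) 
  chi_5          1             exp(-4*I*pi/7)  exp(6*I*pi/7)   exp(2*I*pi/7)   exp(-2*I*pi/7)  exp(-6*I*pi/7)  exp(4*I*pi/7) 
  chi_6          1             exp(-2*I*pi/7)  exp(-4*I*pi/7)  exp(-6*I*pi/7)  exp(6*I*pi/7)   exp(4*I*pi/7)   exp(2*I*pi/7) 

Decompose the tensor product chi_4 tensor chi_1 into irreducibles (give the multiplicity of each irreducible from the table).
chi_4 tensor chi_1 = chi_5 (all other irreducibles have multiplicity 0).

Explanation: The character of a tensor product is the pointwise product (chi_4 * chi_1)(C) = chi_4(C) * chi_1(C):
  {0}: (1)*(1), {1}: (exp(-6*I*pi/7))*(exp(2*I*pi/7)), {2}: (exp(2*I*pi/7))*(exp(4*I*pi/7)), {3}: (exp(-4*I*pi/7))*(exp(6*I*pi/7)), {4}: (exp(4*I*pi/7))*(exp(-6*I*pi/7)), {5}: (exp(-2*I*pi/7))*(exp(-4*I*pi/7)), {6}: (exp(6*I*pi/7))*(exp(-2*I*pi/7))
so (chi_4 * chi_1) takes values
  {0} -> 1, {1} -> exp(-4*I*pi/7), {2} -> exp(6*I*pi/7), {3} -> exp(2*I*pi/7), {4} -> exp(-2*I*pi/7), {5} -> exp(-6*I*pi/7), {6} -> exp(4*I*pi/7).
Now take the inner product of this character with each irreducible chi from the table, <chi_4*chi_1, chi> = (1/7) sum_C |C| (chi_4*chi_1)(C) conj(chi(C)):
  <chi_4*chi_1, chi_0> = (1/7)[1*(1)*conj(1) + 1*(exp(-4*I*pi/7))*conj(1) + 1*(exp(6*I*pi/7))*conj(1) + 1*(exp(2*I*pi/7))*conj(1) + 1*(exp(-2*I*pi/7))*conj(1) + 1*(exp(-6*I*pi/7))*conj(1) + 1*(exp(4*I*pi/7))*conj(1)]
      = (1/7)[(1) + (exp(-4*I*pi/7)) + (exp(6*I*pi/7)) + (exp(2*I*pi/7)) + (exp(-2*I*pi/7)) + (exp(-6*I*pi/7)) + (exp(4*I*pi/7))] = 0/7 = 0
  <chi_4*chi_1, chi_1> = (1/7)[1*(1)*conj(1) + 1*(exp(-4*I*pi/7))*conj(exp(2*I*pi/7)) + 1*(exp(6*I*pi/7))*conj(exp(4*I*pi/7)) + 1*(exp(2*I*pi/7))*conj(exp(6*I*pi/7)) + 1*(exp(-2*I*pi/7))*conj(exp(-6*I*pi/7)) + 1*(exp(-6*I*pi/7))*conj(exp(-4*I*pi/7)) + 1*(exp(4*I*pi/7))*conj(exp(-2*I*pi/7))]
      = (1/7)[(1) + (exp(-6*I*pi/7)) + (exp(2*I*pi/7)) + (exp(-4*I*pi/7)) + (exp(4*I*pi/7)) + (exp(-2*I*pi/7)) + (exp(6*I*pi/7))] = 0/7 = 0
  <chi_4*chi_1, chi_2> = (1/7)[1*(1)*conj(1) + 1*(exp(-4*I*pi/7))*conj(exp(4*I*pi/7)) + 1*(exp(6*I*pi/7))*conj(exp(-6*I*pi/7)) + 1*(exp(2*I*pi/7))*conj(exp(-2*I*pi/7)) + 1*(exp(-2*I*pi/7))*conj(exp(2*I*pi/7)) + 1*(exp(-6*I*pi/7))*conj(exp(6*I*pi/7)) + 1*(exp(4*I*pi/7))*conj(exp(-4*I*pi/7))]
      = (1/7)[(1) + (exp(6*I*pi/7)) + (exp(-2*I*pi/7)) + (exp(4*I*pi/7)) + (exp(-4*I*pi/7)) + (exp(2*I*pi/7)) + (exp(-6*I*pi/7))] = 0/7 = 0
  <chi_4*chi_1, chi_3> = (1/7)[1*(1)*conj(1) + 1*(exp(-4*I*pi/7))*conj(exp(6*I*pi/7)) + 1*(exp(6*I*pi/7))*conj(exp(-2*I*pi/7)) + 1*(exp(2*I*pi/7))*conj(exp(4*I*pi/7)) + 1*(exp(-2*I*pi/7))*conj(exp(-4*I*pi/7)) + 1*(exp(-6*I*pi/7))*conj(exp(2*I*pi/7)) + 1*(exp(4*I*pi/7))*conj(exp(-6*I*pi/7))]
      = (1/7)[(1) + (exp(4*I*pi/7)) + (exp(-6*I*pi/7)) + (exp(-2*I*pi/7)) + (exp(2*I*pi/7)) + (exp(6*I*pi/7)) + (exp(-4*I*pi/7))] = 0/7 = 0
  <chi_4*chi_1, chi_4> = (1/7)[1*(1)*conj(1) + 1*(exp(-4*I*pi/7))*conj(exp(-6*I*pi/7)) + 1*(exp(6*I*pi/7))*conj(exp(2*I*pi/7)) + 1*(exp(2*I*pi/7))*conj(exp(-4*I*pi/7)) + 1*(exp(-2*I*pi/7))*conj(exp(4*I*pi/7)) + 1*(exp(-6*I*pi/7))*conj(exp(-2*I*pi/7)) + 1*(exp(4*I*pi/7))*conj(exp(6*I*pi/7))]
      = (1/7)[(1) + (exp(2*I*pi/7)) + (exp(4*I*pi/7)) + (exp(6*I*pi/7)) + (exp(-6*I*pi/7)) + (exp(-4*I*pi/7)) + (exp(-2*I*pi/7))] = 0/7 = 0
  <chi_4*chi_1, chi_5> = (1/7)[1*(1)*conj(1) + 1*(exp(-4*I*pi/7))*conj(exp(-4*I*pi/7)) + 1*(exp(6*I*pi/7))*conj(exp(6*I*pi/7)) + 1*(exp(2*I*pi/7))*conj(exp(2*I*pi/7)) + 1*(exp(-2*I*pi/7))*conj(exp(-2*I*pi/7)) + 1*(exp(-6*I*pi/7))*conj(exp(-6*I*pi/7)) + 1*(exp(4*I*pi/7))*conj(exp(4*I*pi/7))]
      = (1/7)[(1) + (1) + (1) + (1) + (1) + (1) + (1)] = 7/7 = 1
  <chi_4*chi_1, chi_6> = (1/7)[1*(1)*conj(1) + 1*(exp(-4*I*pi/7))*conj(exp(-2*I*pi/7)) + 1*(exp(6*I*pi/7))*conj(exp(-4*I*pi/7)) + 1*(exp(2*I*pi/7))*conj(exp(-6*I*pi/7)) + 1*(exp(-2*I*pi/7))*conj(exp(6*I*pi/7)) + 1*(exp(-6*I*pi/7))*conj(exp(4*I*pi/7)) + 1*(exp(4*I*pi/7))*conj(exp(2*I*pi/7))]
      = (1/7)[(1) + (exp(-2*I*pi/7)) + (exp(-4*I*pi/7)) + (exp(-6*I*pi/7)) + (exp(6*I*pi/7)) + (exp(4*I*pi/7)) + (exp(2*I*pi/7))] = 0/7 = 0
(Exp terms are combined using exp(i*s)*conj(exp(i*t)) = exp(i*(s-t)), and sums of them are collapsed using the identity that for every m > 1 the m distinct m-th roots of unity sum to 0, e.g. 1 + exp(2*I*pi/3) + exp(-2*I*pi/3) = 0.)
Hence the multiplicities are chi_5: 1. Dimension check: dim(chi_4)*dim(chi_1) = 1*1 = 1 and sum (mult * dim) = 1*1 = 1.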